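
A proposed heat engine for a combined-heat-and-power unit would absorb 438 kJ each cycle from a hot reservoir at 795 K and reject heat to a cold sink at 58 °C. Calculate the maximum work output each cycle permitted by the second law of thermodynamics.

T_C = 58 °C → 58 + 273.15 = 331.15 K.
By the Carnot theorem, η_max = 1 − T_C/T_H = 1 − 331.15/795.00 = 0.5835.
W_max = η_max · Q_H = 0.5835 × 438 = 255.6 kJ.

W_max ≈ 255.6 kJ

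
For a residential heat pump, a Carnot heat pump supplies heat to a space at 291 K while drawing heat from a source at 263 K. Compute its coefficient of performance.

COP_HP ≈ 10.4

Reversible heating COP: COP_HP = T_H/(T_H − T_C) = 291.00/(291.00 − 263.00) = 10.4.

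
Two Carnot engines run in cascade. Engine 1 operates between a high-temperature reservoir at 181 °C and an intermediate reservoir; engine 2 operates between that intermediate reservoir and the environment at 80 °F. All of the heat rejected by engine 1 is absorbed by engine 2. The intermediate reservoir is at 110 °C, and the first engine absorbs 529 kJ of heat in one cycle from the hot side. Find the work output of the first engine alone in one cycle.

W₁ ≈ 82.7 kJ

T_H = 181 °C → 181 + 273.15 = 454.15 K.
T_C = 80 °F → (80 − 32) × 5/9 = 26.67 °C = 299.82 K.
T_m = 110 °C → 110 + 273.15 = 383.15 K.
First-stage efficiency η₁ = 1 − T_m/T_H = 1 − 383.15/454.15 = 0.1563.
W₁ = η₁·Q_H = 0.1563 × 529 = 82.7 kJ.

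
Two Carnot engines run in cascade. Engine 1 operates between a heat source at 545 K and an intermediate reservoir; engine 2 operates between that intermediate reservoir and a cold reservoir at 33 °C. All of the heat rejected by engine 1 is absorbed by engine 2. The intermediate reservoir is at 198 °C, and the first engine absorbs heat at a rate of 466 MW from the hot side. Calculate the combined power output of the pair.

Ẇ_total ≈ 204 MW

T_C = 33 °C → 33 + 273.15 = 306.15 K.
Two reversible stages in series are equivalent to a single Carnot engine between T_H and T_C, so η_total = 1 − T_C/T_H = 1 − 306.15/545.00 = 0.4383.
W_total = η_total · Q_H = 0.4383 × 466 = 204 MW.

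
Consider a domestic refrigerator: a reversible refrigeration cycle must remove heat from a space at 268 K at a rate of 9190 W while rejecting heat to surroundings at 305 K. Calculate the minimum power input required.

Carnot COP: COP_R = T_C/(T_H − T_C) = 268.00/37.00 = 7.2432.
W = Q_C/COP_R = 9190/7.2432 = 1270 W.

Ẇ_in ≈ 1270 W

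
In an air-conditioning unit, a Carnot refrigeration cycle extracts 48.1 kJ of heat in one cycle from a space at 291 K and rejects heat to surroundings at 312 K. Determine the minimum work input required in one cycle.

W_in ≈ 3.47 kJ

For a reversible refrigerator, COP_R = T_C/(T_H − T_C) = 291.00/21.00 = 13.8571.
W = Q_C/COP_R = 48.1/13.8571 = 3.47 kJ.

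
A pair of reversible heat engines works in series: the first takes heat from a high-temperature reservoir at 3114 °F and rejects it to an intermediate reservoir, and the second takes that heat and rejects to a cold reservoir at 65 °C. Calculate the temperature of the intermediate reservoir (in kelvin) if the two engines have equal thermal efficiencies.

T_H = 3114 °F → (3114 − 32) × 5/9 = 1712.22 °C = 1985.37 K.
T_C = 65 °C → 65 + 273.15 = 338.15 K.
Equal efficiencies require 1 − T_m/T_H = 1 − T_C/T_m, i.e. T_m/T_H = T_C/T_m, so T_m = √(T_H·T_C) = √(1985.37 × 338.15) = 819 K.

T_m ≈ 819 K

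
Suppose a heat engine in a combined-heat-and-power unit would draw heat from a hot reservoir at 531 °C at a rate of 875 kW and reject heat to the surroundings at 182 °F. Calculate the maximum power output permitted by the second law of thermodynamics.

T_H = 531 °C → 531 + 273.15 = 804.15 K.
T_C = 182 °F → (182 − 32) × 5/9 = 83.33 °C = 356.48 K.
By the Carnot theorem, η_max = 1 − T_C/T_H = 1 − 356.48/804.15 = 0.5567.
W_max = η_max · Q_H = 0.5567 × 875 = 487 kW.

Ẇ_max ≈ 487 kW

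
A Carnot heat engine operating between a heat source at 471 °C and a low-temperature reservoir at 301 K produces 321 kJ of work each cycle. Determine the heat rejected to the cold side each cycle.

T_H = 471 °C → 471 + 273.15 = 744.15 K.
Since the cycle is reversible, η = 1 − T_C/T_H = 1 − 301.00/744.15 = 0.5955.
Since Q_C/Q_H = T_C/T_H and Q_H = W/η, Q_C = W·T_C/(T_H − T_C) = 321 × 301.00/443.15 = 218.0 kJ.

Q_C ≈ 218.0 kJ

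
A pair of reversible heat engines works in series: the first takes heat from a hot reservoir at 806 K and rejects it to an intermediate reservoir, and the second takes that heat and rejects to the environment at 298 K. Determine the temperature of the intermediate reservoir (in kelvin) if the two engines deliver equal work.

T_m ≈ 552.0 K

For reversible stages Q_m = Q_H·(T_m/T_H). Setting W₁ = Q_H(1 − T_m/T_H) equal to W₂ = Q_m(1 − T_C/T_m) = Q_H·(T_m − T_C)/T_H gives T_H − T_m = T_m − T_C, so T_m = (T_H + T_C)/2 = (806.00 + 298.00)/2 = 552.0 K.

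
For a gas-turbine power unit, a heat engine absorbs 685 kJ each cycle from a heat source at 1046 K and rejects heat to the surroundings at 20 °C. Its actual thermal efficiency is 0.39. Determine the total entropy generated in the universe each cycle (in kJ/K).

T_C = 20 °C → 20 + 273.15 = 293.15 K.
W = η·Q_H = 0.39 × 685 = 267.2 kJ, so Q_C = Q_H − W = 417.8 kJ.
Entropy balance on the reservoirs: −Q_H/T_H = -0.6549 kJ/K, +Q_C/T_C = 1.425 kJ/K.
ΔS_univ = −Q_H/T_H + Q_C/T_C = 0.771 kJ/K (> 0, since η = 0.39 < η_Carnot = 0.720).

ΔS_univ ≈ 0.771 kJ/K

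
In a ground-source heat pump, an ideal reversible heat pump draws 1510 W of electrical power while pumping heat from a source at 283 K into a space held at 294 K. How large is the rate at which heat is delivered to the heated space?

Q̇_H ≈ 40400 W

The Carnot heat-pump COP is COP_HP = T_H/(T_H − T_C) = 294.00/11.00 = 26.7273.
Q_H = COP_HP · W = 26.7273 × 1510 = 40400 W.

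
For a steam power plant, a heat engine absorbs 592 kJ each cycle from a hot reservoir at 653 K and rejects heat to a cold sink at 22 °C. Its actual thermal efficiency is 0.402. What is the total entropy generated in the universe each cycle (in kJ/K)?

T_C = 22 °C → 22 + 273.15 = 295.15 K.
W = η·Q_H = 0.402 × 592 = 238.0 kJ, so Q_C = Q_H − W = 354.0 kJ.
Reservoir entropy changes: ΔS_H = −Q_H/T_H = −592/653.00 = -0.9066 kJ/K and ΔS_C = +Q_C/T_C = 354.0/295.15 = 1.199 kJ/K.
ΔS_univ = −Q_H/T_H + Q_C/T_C = 0.293 kJ/K (> 0, since η = 0.402 < η_Carnot = 0.548).

ΔS_univ ≈ 0.293 kJ/K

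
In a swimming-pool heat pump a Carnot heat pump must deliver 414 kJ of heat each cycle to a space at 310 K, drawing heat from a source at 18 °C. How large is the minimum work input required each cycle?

T_C = 18 °C → 18 + 273.15 = 291.15 K.
The Carnot heat-pump COP is COP_HP = T_H/(T_H − T_C) = 310.00/18.85 = 16.4456.
W = Q_H/COP_HP = 414/16.4456 = 25.2 kJ.

W_in ≈ 25.2 kJ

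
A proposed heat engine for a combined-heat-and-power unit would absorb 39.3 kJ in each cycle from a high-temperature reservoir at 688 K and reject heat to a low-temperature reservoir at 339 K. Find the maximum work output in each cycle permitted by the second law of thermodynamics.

The upper bound on efficiency is η_max = 1 − T_C/T_H = 1 − 339.00/688.00 = 0.5073.
W_max = η_max · Q_H = 0.5073 × 39.3 = 19.9 kJ.

W_max ≈ 19.9 kJ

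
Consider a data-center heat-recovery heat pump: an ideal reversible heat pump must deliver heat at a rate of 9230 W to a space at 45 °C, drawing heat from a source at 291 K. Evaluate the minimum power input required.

Ẇ_in ≈ 787.7 W

T_H = 45 °C → 45 + 273.15 = 318.15 K.
For a reversible heat pump, COP_HP = T_H/(T_H − T_C) = 318.15/27.15 = 11.7182.
W = Q_H/COP_HP = 9230/11.7182 = 787.7 W.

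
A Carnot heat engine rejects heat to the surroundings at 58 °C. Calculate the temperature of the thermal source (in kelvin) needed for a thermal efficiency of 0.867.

T_H ≈ 2490 K

T_C = 58 °C → 58 + 273.15 = 331.15 K.
From η = 1 − T_C/T_H, solving for T_H gives T_H = T_C/(1 − η) = 331.15/(1 − 0.867) = 2490 K.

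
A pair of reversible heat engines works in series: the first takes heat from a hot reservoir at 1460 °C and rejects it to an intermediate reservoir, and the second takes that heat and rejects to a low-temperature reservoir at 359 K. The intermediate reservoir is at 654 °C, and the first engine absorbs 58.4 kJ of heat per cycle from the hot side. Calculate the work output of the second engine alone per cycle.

T_H = 1460 °C → 1460 + 273.15 = 1733.15 K.
T_m = 654 °C → 654 + 273.15 = 927.15 K.
Heat entering the second stage: Q_m = Q_H·(T_m/T_H) = 58.4 × 927.15/1733.15 = 31.24 kJ.
Second-stage efficiency η₂ = 1 − T_C/T_m = 1 − 359.00/927.15 = 0.6128, so W₂ = η₂·Q_m = 19.14 kJ.

W₂ ≈ 19.14 kJ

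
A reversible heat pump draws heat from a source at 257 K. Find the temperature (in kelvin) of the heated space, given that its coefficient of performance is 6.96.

COP_HP = T_H/(T_H − T_C) ⇒ T_H = T_C·COP_HP/(COP_HP − 1) = 257.00 × 6.96/(6.96 − 1) = 300.1 K.

T_H ≈ 300.1 K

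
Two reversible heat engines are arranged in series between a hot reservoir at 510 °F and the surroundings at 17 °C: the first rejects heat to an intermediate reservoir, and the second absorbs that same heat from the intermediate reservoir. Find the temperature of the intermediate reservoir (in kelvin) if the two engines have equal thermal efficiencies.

T_H = 510 °F → (510 − 32) × 5/9 = 265.56 °C = 538.71 K.
T_C = 17 °C → 17 + 273.15 = 290.15 K.
Equal efficiencies require 1 − T_m/T_H = 1 − T_C/T_m, i.e. T_m/T_H = T_C/T_m, so T_m = √(T_H·T_C) = √(538.71 × 290.15) = 395 K.

T_m ≈ 395 K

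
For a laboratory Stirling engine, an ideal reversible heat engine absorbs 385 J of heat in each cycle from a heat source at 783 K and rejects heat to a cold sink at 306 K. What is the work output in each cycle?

W ≈ 235 J

For a reversible engine, η = 1 − T_C/T_H = 1 − 306.00/783.00 = 0.6092.
W = η·Q_H = 0.6092 × 385 = 235 J.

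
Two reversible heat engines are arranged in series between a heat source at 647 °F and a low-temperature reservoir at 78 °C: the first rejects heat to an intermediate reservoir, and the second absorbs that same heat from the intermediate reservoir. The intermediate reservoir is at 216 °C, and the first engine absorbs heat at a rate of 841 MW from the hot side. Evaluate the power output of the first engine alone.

T_H = 647 °F → (647 − 32) × 5/9 = 341.67 °C = 614.82 K.
T_C = 78 °C → 78 + 273.15 = 351.15 K.
T_m = 216 °C → 216 + 273.15 = 489.15 K.
First-stage efficiency η₁ = 1 − T_m/T_H = 1 − 489.15/614.82 = 0.2044.
W₁ = η₁·Q_H = 0.2044 × 841 = 171.9 MW.

Ẇ₁ ≈ 171.9 MW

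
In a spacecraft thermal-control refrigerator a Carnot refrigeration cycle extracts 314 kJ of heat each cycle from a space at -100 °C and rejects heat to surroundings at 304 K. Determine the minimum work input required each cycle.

T_C = -100 °C → -100 + 273.15 = 173.15 K.
For a reversible refrigerator, COP_R = T_C/(T_H − T_C) = 173.15/130.85 = 1.3233.
W = Q_C/COP_R = 314/1.3233 = 237.3 kJ.

W_in ≈ 237.3 kJ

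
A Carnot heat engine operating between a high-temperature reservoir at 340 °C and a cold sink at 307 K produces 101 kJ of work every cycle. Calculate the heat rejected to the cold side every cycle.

Q_C ≈ 101 kJ

T_H = 340 °C → 340 + 273.15 = 613.15 K.
Carnot efficiency: η = 1 − T_C/T_H = 1 − 307.00/613.15 = 0.4993.
Since Q_C/Q_H = T_C/T_H and Q_H = W/η, Q_C = W·T_C/(T_H − T_C) = 101 × 307.00/306.15 = 101 kJ.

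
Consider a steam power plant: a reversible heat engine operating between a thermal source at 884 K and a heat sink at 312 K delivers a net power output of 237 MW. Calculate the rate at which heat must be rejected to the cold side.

For a reversible engine, η = 1 − T_C/T_H = 1 − 312.00/884.00 = 0.6471.
Since Q_C/Q_H = T_C/T_H and Q_H = W/η, Q_C = W·T_C/(T_H − T_C) = 237 × 312.00/572.00 = 129 MW.

Q̇_C ≈ 129 MW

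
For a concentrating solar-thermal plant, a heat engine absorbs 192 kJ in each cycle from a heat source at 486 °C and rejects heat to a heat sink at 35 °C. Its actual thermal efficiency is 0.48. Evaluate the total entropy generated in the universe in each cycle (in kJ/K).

ΔS_univ ≈ 0.07108 kJ/K

T_H = 486 °C → 486 + 273.15 = 759.15 K.
T_C = 35 °C → 35 + 273.15 = 308.15 K.
W = η·Q_H = 0.48 × 192 = 92.16 kJ, so Q_C = Q_H − W = 99.84 kJ.
Entropy balance on the reservoirs: −Q_H/T_H = -0.2529 kJ/K, +Q_C/T_C = 0.3240 kJ/K.
ΔS_univ = −Q_H/T_H + Q_C/T_C = 0.07108 kJ/K (> 0, since η = 0.48 < η_Carnot = 0.594).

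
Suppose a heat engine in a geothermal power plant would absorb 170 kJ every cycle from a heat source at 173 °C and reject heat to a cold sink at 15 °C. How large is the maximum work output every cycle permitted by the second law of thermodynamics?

T_H = 173 °C → 173 + 273.15 = 446.15 K.
T_C = 15 °C → 15 + 273.15 = 288.15 K.
No engine can exceed the Carnot limit: η_max = 1 − T_C/T_H = 1 − 288.15/446.15 = 0.3541.
W_max = η_max · Q_H = 0.3541 × 170 = 60.20 kJ.

W_max ≈ 60.20 kJ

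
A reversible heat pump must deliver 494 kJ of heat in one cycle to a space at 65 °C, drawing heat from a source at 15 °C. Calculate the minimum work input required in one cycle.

T_H = 65 °C → 65 + 273.15 = 338.15 K.
T_C = 15 °C → 15 + 273.15 = 288.15 K.
For a reversible heat pump, COP_HP = T_H/(T_H − T_C) = 338.15/50.00 = 6.7630.
W = Q_H/COP_HP = 494/6.7630 = 73.04 kJ.

W_in ≈ 73.04 kJ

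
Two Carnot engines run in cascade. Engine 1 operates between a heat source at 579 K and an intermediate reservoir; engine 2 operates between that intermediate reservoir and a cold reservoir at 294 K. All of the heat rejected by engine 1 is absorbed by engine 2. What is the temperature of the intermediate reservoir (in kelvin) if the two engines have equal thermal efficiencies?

Equal efficiencies require 1 − T_m/T_H = 1 − T_C/T_m, i.e. T_m/T_H = T_C/T_m, so T_m = √(T_H·T_C) = √(579.00 × 294.00) = 413 K.

T_m ≈ 413 K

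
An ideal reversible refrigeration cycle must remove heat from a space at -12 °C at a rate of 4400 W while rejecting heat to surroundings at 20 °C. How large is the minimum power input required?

Ẇ_in ≈ 539 W

T_H = 20 °C → 20 + 273.15 = 293.15 K.
T_C = -12 °C → -12 + 273.15 = 261.15 K.
For a reversible refrigerator, COP_R = T_C/(T_H − T_C) = 261.15/32.00 = 8.1609.
W = Q_C/COP_R = 4400/8.1609 = 539 W.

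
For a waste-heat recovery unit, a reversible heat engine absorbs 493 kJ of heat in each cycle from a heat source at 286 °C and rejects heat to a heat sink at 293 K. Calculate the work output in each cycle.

T_H = 286 °C → 286 + 273.15 = 559.15 K.
Carnot efficiency: η = 1 − T_C/T_H = 1 − 293.00/559.15 = 0.4760.
W = η·Q_H = 0.4760 × 493 = 235 kJ.

W ≈ 235 kJ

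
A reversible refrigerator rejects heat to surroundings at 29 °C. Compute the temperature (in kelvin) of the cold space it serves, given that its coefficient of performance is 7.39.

T_H = 29 °C → 29 + 273.15 = 302.15 K.
COP_R = T_C/(T_H − T_C) ⇒ T_C = T_H·COP_R/(1 + COP_R) = 302.15 × 7.39/(1 + 7.39) = 266 K.

T_C ≈ 266 K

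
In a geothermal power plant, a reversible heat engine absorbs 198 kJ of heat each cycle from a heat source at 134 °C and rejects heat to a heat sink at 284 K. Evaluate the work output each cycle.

W ≈ 59.89 kJ

T_H = 134 °C → 134 + 273.15 = 407.15 K.
For a reversible engine, η = 1 − T_C/T_H = 1 − 284.00/407.15 = 0.3025.
W = η·Q_H = 0.3025 × 198 = 59.89 kJ.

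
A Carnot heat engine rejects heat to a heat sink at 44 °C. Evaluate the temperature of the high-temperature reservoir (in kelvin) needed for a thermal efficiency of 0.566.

T_C = 44 °C → 44 + 273.15 = 317.15 K.
From η = 1 − T_C/T_H, solving for T_H gives T_H = T_C/(1 − η) = 317.15/(1 − 0.566) = 730.8 K.

T_H ≈ 730.8 K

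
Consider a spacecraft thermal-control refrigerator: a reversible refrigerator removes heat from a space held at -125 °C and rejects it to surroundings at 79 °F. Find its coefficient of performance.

COP_R ≈ 0.980

T_H = 79 °F → (79 − 32) × 5/9 = 26.11 °C = 299.26 K.
T_C = -125 °C → -125 + 273.15 = 148.15 K.
Carnot COP: COP_R = T_C/(T_H − T_C) = 148.15/(299.26 − 148.15) = 0.980.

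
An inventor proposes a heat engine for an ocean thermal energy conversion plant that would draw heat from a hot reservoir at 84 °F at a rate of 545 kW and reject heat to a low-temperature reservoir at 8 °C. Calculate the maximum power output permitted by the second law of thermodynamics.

T_H = 84 °F → (84 − 32) × 5/9 = 28.89 °C = 302.04 K.
T_C = 8 °C → 8 + 273.15 = 281.15 K.
The second-law ceiling is the Carnot efficiency, η_max = 1 − T_C/T_H = 1 − 281.15/302.04 = 0.0692.
W_max = η_max · Q_H = 0.0692 × 545 = 37.7 kW.

Ẇ_max ≈ 37.7 kW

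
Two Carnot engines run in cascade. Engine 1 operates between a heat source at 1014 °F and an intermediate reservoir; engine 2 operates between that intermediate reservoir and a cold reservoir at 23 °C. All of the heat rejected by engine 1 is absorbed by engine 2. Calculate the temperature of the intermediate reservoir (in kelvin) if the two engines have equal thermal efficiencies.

T_m ≈ 492 K

T_H = 1014 °F → (1014 − 32) × 5/9 = 545.56 °C = 818.71 K.
T_C = 23 °C → 23 + 273.15 = 296.15 K.
Equal efficiencies require 1 − T_m/T_H = 1 − T_C/T_m, i.e. T_m/T_H = T_C/T_m, so T_m = √(T_H·T_C) = √(818.71 × 296.15) = 492 K.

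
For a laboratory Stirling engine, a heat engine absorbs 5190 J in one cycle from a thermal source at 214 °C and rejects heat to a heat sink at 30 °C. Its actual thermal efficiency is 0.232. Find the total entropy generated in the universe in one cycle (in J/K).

T_H = 214 °C → 214 + 273.15 = 487.15 K.
T_C = 30 °C → 30 + 273.15 = 303.15 K.
W = η·Q_H = 0.232 × 5190 = 1204 J, so Q_C = Q_H − W = 3986 J.
Entropy balance on the reservoirs: −Q_H/T_H = -10.65 J/K, +Q_C/T_C = 13.15 J/K.
ΔS_univ = −Q_H/T_H + Q_C/T_C = 2.49 J/K (> 0, since η = 0.232 < η_Carnot = 0.378).

ΔS_univ ≈ 2.49 J/K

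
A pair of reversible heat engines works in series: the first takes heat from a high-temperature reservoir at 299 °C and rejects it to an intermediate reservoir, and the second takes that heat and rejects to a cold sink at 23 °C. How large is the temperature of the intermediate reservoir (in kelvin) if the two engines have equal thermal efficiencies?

T_m ≈ 412 K

T_H = 299 °C → 299 + 273.15 = 572.15 K.
T_C = 23 °C → 23 + 273.15 = 296.15 K.
Equal efficiencies require 1 − T_m/T_H = 1 − T_C/T_m, i.e. T_m/T_H = T_C/T_m, so T_m = √(T_H·T_C) = √(572.15 × 296.15) = 412 K.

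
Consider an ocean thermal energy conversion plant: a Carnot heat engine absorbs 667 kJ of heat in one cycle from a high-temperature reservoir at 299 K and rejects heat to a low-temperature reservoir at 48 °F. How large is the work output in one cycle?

T_C = 48 °F → (48 − 32) × 5/9 = 8.89 °C = 282.04 K.
η_rev = 1 − T_C/T_H = 1 − 282.04/299.00 = 0.0567.
W = η·Q_H = 0.0567 × 667 = 37.84 kJ.

W ≈ 37.84 kJ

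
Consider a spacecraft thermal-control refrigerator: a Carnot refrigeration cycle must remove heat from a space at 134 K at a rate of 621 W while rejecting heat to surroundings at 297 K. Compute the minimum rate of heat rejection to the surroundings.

For a reversible cycle Q_H/Q_C = T_H/T_C, so Q_H = Q_C·T_H/T_C = 621 × 297.00/134.00 = 1380 W.

Q̇_H ≈ 1380 W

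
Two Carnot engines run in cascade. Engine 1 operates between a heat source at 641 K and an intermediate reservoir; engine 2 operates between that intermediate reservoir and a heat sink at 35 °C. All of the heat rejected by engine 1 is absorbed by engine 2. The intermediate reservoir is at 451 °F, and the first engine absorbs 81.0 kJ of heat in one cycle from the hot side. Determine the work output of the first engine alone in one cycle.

T_C = 35 °C → 35 + 273.15 = 308.15 K.
T_m = 451 °F → (451 − 32) × 5/9 = 232.78 °C = 505.93 K.
First-stage efficiency η₁ = 1 − T_m/T_H = 1 − 505.93/641.00 = 0.2107.
W₁ = η₁·Q_H = 0.2107 × 81.0 = 17.07 kJ.

W₁ ≈ 17.07 kJ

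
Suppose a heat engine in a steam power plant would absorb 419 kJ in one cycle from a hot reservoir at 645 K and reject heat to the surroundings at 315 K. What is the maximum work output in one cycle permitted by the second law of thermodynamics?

W_max ≈ 214 kJ

By the Carnot theorem, η_max = 1 − T_C/T_H = 1 − 315.00/645.00 = 0.5116.
W_max = η_max · Q_H = 0.5116 × 419 = 214 kJ.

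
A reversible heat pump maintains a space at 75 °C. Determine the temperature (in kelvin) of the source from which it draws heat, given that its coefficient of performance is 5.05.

T_C ≈ 279 K

T_H = 75 °C → 75 + 273.15 = 348.15 K.
COP_HP = T_H/(T_H − T_C) ⇒ T_C = T_H·(COP_HP − 1)/COP_HP = 348.15 × (5.05 − 1)/5.05 = 279 K.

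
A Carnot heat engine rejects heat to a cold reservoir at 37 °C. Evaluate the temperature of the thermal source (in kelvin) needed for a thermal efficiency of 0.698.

T_C = 37 °C → 37 + 273.15 = 310.15 K.
From η = 1 − T_C/T_H, solving for T_H gives T_H = T_C/(1 − η) = 310.15/(1 − 0.698) = 1027 K.

T_H ≈ 1027 K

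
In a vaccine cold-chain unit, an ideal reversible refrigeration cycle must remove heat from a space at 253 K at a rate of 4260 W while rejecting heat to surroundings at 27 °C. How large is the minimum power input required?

Ẇ_in ≈ 793.9 W

T_H = 27 °C → 27 + 273.15 = 300.15 K.
COP_R = T_C/(T_H − T_C) = 253.00/47.15 = 5.3659.
W = Q_C/COP_R = 4260/5.3659 = 793.9 W.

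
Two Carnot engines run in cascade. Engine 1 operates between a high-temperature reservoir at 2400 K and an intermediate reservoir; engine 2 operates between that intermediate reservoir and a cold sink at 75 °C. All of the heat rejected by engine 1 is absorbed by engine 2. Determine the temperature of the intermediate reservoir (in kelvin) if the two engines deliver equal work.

T_C = 75 °C → 75 + 273.15 = 348.15 K.
For reversible stages Q_m = Q_H·(T_m/T_H). Setting W₁ = Q_H(1 − T_m/T_H) equal to W₂ = Q_m(1 − T_C/T_m) = Q_H·(T_m − T_C)/T_H gives T_H − T_m = T_m − T_C, so T_m = (T_H + T_C)/2 = (2400.00 + 348.15)/2 = 1370 K.

T_m ≈ 1370 K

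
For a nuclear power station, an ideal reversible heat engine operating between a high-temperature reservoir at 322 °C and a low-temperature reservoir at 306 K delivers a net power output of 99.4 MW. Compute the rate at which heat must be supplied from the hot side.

T_H = 322 °C → 322 + 273.15 = 595.15 K.
Since the cycle is reversible, η = 1 − T_C/T_H = 1 − 306.00/595.15 = 0.4858.
Q_H = W/η = 99.4/0.4858 = 204.6 MW.

Q̇_H ≈ 204.6 MW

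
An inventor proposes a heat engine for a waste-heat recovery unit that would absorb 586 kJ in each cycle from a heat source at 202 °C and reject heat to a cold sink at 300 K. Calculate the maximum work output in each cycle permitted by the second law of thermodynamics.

W_max ≈ 216 kJ

T_H = 202 °C → 202 + 273.15 = 475.15 K.
By the Carnot theorem, η_max = 1 − T_C/T_H = 1 − 300.00/475.15 = 0.3686.
W_max = η_max · Q_H = 0.3686 × 586 = 216 kJ.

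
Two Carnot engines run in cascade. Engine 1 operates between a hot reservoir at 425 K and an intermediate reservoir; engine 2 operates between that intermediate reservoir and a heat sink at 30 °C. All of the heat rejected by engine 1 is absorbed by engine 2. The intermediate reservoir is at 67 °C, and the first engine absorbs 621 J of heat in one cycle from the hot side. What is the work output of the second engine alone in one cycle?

W₂ ≈ 54.06 J

T_C = 30 °C → 30 + 273.15 = 303.15 K.
T_m = 67 °C → 67 + 273.15 = 340.15 K.
Heat entering the second stage: Q_m = Q_H·(T_m/T_H) = 621 × 340.15/425.00 = 497.0 J.
Second-stage efficiency η₂ = 1 − T_C/T_m = 1 − 303.15/340.15 = 0.1088, so W₂ = η₂·Q_m = 54.06 J.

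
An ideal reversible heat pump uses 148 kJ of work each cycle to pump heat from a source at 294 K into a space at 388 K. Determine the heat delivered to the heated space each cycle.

Q_H ≈ 610.9 kJ

For a reversible heat pump, COP_HP = T_H/(T_H − T_C) = 388.00/94.00 = 4.1277.
Q_H = COP_HP · W = 4.1277 × 148 = 610.9 kJ.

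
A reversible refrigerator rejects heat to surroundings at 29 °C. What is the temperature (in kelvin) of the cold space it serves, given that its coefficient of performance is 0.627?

T_C ≈ 116 K

T_H = 29 °C → 29 + 273.15 = 302.15 K.
COP_R = T_C/(T_H − T_C) ⇒ T_C = T_H·COP_R/(1 + COP_R) = 302.15 × 0.627/(1 + 0.627) = 116 K.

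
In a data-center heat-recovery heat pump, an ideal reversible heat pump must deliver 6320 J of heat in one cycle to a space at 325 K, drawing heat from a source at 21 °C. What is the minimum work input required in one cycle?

T_C = 21 °C → 21 + 273.15 = 294.15 K.
For a reversible heat pump, COP_HP = T_H/(T_H − T_C) = 325.00/30.85 = 10.5348.
W = Q_H/COP_HP = 6320/10.5348 = 600 J.

W_in ≈ 600 J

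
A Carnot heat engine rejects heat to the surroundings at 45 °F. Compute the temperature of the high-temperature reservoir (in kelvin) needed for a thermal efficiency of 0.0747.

T_C = 45 °F → (45 − 32) × 5/9 = 7.22 °C = 280.37 K.
From η = 1 − T_C/T_H, solving for T_H gives T_H = T_C/(1 − η) = 280.37/(1 − 0.0747) = 303 K.

T_H ≈ 303 K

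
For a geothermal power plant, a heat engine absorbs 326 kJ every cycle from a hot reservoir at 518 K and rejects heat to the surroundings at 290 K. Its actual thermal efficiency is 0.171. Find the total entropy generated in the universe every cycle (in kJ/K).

ΔS_univ ≈ 0.303 kJ/K

W = η·Q_H = 0.171 × 326 = 55.75 kJ, so Q_C = Q_H − W = 270.3 kJ.
The hot reservoir loses entropy Q_H/T_H = 326/518.00 = 0.6293 kJ/K; the cold reservoir gains Q_C/T_C = 270.3/290.00 = 0.9319 kJ/K.
ΔS_univ = −Q_H/T_H + Q_C/T_C = 0.303 kJ/K (> 0, since η = 0.171 < η_Carnot = 0.440).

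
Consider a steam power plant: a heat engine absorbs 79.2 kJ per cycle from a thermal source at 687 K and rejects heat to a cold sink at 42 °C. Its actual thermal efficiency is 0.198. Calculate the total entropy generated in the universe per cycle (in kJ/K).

ΔS_univ ≈ 0.0863 kJ/K

T_C = 42 °C → 42 + 273.15 = 315.15 K.
W = η·Q_H = 0.198 × 79.2 = 15.68 kJ, so Q_C = Q_H − W = 63.52 kJ.
The hot reservoir loses entropy Q_H/T_H = 79.2/687.00 = 0.1153 kJ/K; the cold reservoir gains Q_C/T_C = 63.52/315.15 = 0.2015 kJ/K.
ΔS_univ = −Q_H/T_H + Q_C/T_C = 0.0863 kJ/K (> 0, since η = 0.198 < η_Carnot = 0.541).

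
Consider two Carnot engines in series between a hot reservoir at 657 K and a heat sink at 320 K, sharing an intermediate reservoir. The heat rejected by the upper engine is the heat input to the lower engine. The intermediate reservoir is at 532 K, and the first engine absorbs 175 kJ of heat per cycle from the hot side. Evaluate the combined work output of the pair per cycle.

W_total ≈ 89.8 kJ

Two reversible stages in series are equivalent to a single Carnot engine between T_H and T_C, so η_total = 1 − T_C/T_H = 1 − 320.00/657.00 = 0.5129.
W_total = η_total · Q_H = 0.5129 × 175 = 89.8 kJ.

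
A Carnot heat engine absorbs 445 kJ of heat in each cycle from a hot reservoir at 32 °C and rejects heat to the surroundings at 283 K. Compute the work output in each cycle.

T_H = 32 °C → 32 + 273.15 = 305.15 K.
For a reversible engine, η = 1 − T_C/T_H = 1 − 283.00/305.15 = 0.0726.
W = η·Q_H = 0.0726 × 445 = 32.30 kJ.

W ≈ 32.30 kJ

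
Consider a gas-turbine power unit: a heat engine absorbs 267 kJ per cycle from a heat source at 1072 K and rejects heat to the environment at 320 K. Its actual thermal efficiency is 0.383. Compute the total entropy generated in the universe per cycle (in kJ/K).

W = η·Q_H = 0.383 × 267 = 102.3 kJ, so Q_C = Q_H − W = 164.7 kJ.
Entropy balance on the reservoirs: −Q_H/T_H = -0.2491 kJ/K, +Q_C/T_C = 0.5148 kJ/K.
ΔS_univ = −Q_H/T_H + Q_C/T_C = 0.266 kJ/K (> 0, since η = 0.383 < η_Carnot = 0.701).

ΔS_univ ≈ 0.266 kJ/K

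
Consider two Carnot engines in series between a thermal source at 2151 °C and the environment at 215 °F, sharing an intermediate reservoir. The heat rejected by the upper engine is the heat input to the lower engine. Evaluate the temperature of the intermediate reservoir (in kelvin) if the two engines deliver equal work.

T_m ≈ 1399 K

T_H = 2151 °C → 2151 + 273.15 = 2424.15 K.
T_C = 215 °F → (215 − 32) × 5/9 = 101.67 °C = 374.82 K.
For reversible stages Q_m = Q_H·(T_m/T_H). Setting W₁ = Q_H(1 − T_m/T_H) equal to W₂ = Q_m(1 − T_C/T_m) = Q_H·(T_m − T_C)/T_H gives T_H − T_m = T_m − T_C, so T_m = (T_H + T_C)/2 = (2424.15 + 374.82)/2 = 1399 K.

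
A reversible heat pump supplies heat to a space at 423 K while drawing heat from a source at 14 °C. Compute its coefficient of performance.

COP_HP ≈ 3.11

T_C = 14 °C → 14 + 273.15 = 287.15 K.
The Carnot heat-pump COP is COP_HP = T_H/(T_H − T_C) = 423.00/(423.00 − 287.15) = 3.11.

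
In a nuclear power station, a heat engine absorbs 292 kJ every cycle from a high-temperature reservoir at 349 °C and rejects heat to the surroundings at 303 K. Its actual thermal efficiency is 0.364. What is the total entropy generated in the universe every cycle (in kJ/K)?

ΔS_univ ≈ 0.1436 kJ/K

T_H = 349 °C → 349 + 273.15 = 622.15 K.
W = η·Q_H = 0.364 × 292 = 106.3 kJ, so Q_C = Q_H − W = 185.7 kJ.
The hot reservoir loses entropy Q_H/T_H = 292/622.15 = 0.4693 kJ/K; the cold reservoir gains Q_C/T_C = 185.7/303.00 = 0.6129 kJ/K.
ΔS_univ = −Q_H/T_H + Q_C/T_C = 0.1436 kJ/K (> 0, since η = 0.364 < η_Carnot = 0.513).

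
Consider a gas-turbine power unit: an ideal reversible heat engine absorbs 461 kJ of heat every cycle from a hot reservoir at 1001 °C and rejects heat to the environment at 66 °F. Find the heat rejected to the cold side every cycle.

Q_C ≈ 106 kJ

T_H = 1001 °C → 1001 + 273.15 = 1274.15 K.
T_C = 66 °F → (66 − 32) × 5/9 = 18.89 °C = 292.04 K.
Carnot efficiency: η = 1 − T_C/T_H = 1 − 292.04/1274.15 = 0.7708.
For a reversible cycle Q_C/Q_H = T_C/T_H, so Q_C = 461 × 292.04/1274.15 = 106 kJ.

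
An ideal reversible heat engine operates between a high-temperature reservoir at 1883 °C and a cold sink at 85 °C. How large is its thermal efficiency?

η ≈ 0.834

T_H = 1883 °C → 1883 + 273.15 = 2156.15 K.
T_C = 85 °C → 85 + 273.15 = 358.15 K.
For a reversible engine, η = 1 − T_C/T_H = 1 − 358.15/2156.15 = 0.834.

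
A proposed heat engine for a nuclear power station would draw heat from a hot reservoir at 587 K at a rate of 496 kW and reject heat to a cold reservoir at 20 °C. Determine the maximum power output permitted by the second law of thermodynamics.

Ẇ_max ≈ 248.3 kW

T_C = 20 °C → 20 + 273.15 = 293.15 K.
The second-law ceiling is the Carnot efficiency, η_max = 1 − T_C/T_H = 1 − 293.15/587.00 = 0.5006.
W_max = η_max · Q_H = 0.5006 × 496 = 248.3 kW.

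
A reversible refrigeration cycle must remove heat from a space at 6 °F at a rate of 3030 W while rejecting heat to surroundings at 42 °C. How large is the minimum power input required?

Ẇ_in ≈ 661.1 W

T_H = 42 °C → 42 + 273.15 = 315.15 K.
T_C = 6 °F → (6 − 32) × 5/9 = -14.44 °C = 258.71 K.
COP_R = T_C/(T_H − T_C) = 258.71/56.44 = 4.5834.
W = Q_C/COP_R = 3030/4.5834 = 661.1 W.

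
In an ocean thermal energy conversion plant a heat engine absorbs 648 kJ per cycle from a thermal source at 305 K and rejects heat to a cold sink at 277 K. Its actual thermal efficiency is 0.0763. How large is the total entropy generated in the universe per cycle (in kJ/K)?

W = η·Q_H = 0.0763 × 648 = 49.44 kJ, so Q_C = Q_H − W = 598.6 kJ.
Reservoir entropy changes: ΔS_H = −Q_H/T_H = −648/305.00 = -2.125 kJ/K and ΔS_C = +Q_C/T_C = 598.6/277.00 = 2.161 kJ/K.
ΔS_univ = −Q_H/T_H + Q_C/T_C = 0.0363 kJ/K (> 0, since η = 0.0763 < η_Carnot = 0.092).

ΔS_univ ≈ 0.0363 kJ/K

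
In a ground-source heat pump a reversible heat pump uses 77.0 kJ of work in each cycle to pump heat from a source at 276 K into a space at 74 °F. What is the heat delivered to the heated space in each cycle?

T_H = 74 °F → (74 − 32) × 5/9 = 23.33 °C = 296.48 K.
The Carnot heat-pump COP is COP_HP = T_H/(T_H − T_C) = 296.48/20.48 = 14.4744.
Q_H = COP_HP · W = 14.4744 × 77.0 = 1110 kJ.

Q_H ≈ 1110 kJ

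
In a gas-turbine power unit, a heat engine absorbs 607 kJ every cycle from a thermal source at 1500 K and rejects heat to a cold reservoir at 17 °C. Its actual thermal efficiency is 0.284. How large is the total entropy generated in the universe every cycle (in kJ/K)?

T_C = 17 °C → 17 + 273.15 = 290.15 K.
W = η·Q_H = 0.284 × 607 = 172.4 kJ, so Q_C = Q_H − W = 434.6 kJ.
Reservoir entropy changes: ΔS_H = −Q_H/T_H = −607/1500.00 = -0.4047 kJ/K and ΔS_C = +Q_C/T_C = 434.6/290.15 = 1.498 kJ/K.
ΔS_univ = −Q_H/T_H + Q_C/T_C = 1.09 kJ/K (> 0, since η = 0.284 < η_Carnot = 0.807).

ΔS_univ ≈ 1.09 kJ/K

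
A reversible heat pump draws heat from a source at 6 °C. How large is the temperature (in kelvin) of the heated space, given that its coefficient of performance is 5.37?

T_H ≈ 343 K

T_C = 6 °C → 6 + 273.15 = 279.15 K.
COP_HP = T_H/(T_H − T_C) ⇒ T_H = T_C·COP_HP/(COP_HP − 1) = 279.15 × 5.37/(5.37 − 1) = 343 K.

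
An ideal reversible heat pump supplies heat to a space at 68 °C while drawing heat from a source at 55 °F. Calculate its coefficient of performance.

COP_HP ≈ 6.18

T_H = 68 °C → 68 + 273.15 = 341.15 K.
T_C = 55 °F → (55 − 32) × 5/9 = 12.78 °C = 285.93 K.
For a reversible heat pump, COP_HP = T_H/(T_H − T_C) = 341.15/(341.15 − 285.93) = 6.18.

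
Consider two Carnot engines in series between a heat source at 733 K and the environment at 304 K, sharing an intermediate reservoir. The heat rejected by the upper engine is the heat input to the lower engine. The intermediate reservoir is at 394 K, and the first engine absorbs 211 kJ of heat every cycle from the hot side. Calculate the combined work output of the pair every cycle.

Two reversible stages in series are equivalent to a single Carnot engine between T_H and T_C, so η_total = 1 − T_C/T_H = 1 − 304.00/733.00 = 0.5853.
W_total = η_total · Q_H = 0.5853 × 211 = 123 kJ.

W_total ≈ 123 kJ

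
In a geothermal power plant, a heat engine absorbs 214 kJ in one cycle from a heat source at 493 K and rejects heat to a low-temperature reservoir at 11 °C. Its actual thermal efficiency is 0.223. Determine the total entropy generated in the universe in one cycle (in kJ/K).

ΔS_univ ≈ 0.1511 kJ/K

T_C = 11 °C → 11 + 273.15 = 284.15 K.
W = η·Q_H = 0.223 × 214 = 47.72 kJ, so Q_C = Q_H − W = 166.3 kJ.
Entropy balance on the reservoirs: −Q_H/T_H = -0.4341 kJ/K, +Q_C/T_C = 0.5852 kJ/K.
ΔS_univ = −Q_H/T_H + Q_C/T_C = 0.1511 kJ/K (> 0, since η = 0.223 < η_Carnot = 0.424).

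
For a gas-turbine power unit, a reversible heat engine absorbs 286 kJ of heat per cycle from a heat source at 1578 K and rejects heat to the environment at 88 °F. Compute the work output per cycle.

W ≈ 231 kJ

T_C = 88 °F → (88 − 32) × 5/9 = 31.11 °C = 304.26 K.
Since the cycle is reversible, η = 1 − T_C/T_H = 1 − 304.26/1578.00 = 0.8072.
W = η·Q_H = 0.8072 × 286 = 231 kJ.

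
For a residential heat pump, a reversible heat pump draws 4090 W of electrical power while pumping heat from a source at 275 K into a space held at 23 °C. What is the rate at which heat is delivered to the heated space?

Q̇_H ≈ 57300 W

T_H = 23 °C → 23 + 273.15 = 296.15 K.
The Carnot heat-pump COP is COP_HP = T_H/(T_H − T_C) = 296.15/21.15 = 14.0024.
Q_H = COP_HP · W = 14.0024 × 4090 = 57300 W.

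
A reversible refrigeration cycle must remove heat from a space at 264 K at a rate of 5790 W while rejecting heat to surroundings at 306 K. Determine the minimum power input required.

The reversible coefficient of performance is COP_R = T_C/(T_H − T_C) = 264.00/42.00 = 6.2857.
W = Q_C/COP_R = 5790/6.2857 = 921.1 W.

Ẇ_in ≈ 921.1 W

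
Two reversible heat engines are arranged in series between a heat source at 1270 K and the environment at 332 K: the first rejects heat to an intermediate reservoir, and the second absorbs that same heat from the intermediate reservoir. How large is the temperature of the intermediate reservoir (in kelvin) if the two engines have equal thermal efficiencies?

Equal efficiencies require 1 − T_m/T_H = 1 − T_C/T_m, i.e. T_m/T_H = T_C/T_m, so T_m = √(T_H·T_C) = √(1270.00 × 332.00) = 649.3 K.

T_m ≈ 649.3 K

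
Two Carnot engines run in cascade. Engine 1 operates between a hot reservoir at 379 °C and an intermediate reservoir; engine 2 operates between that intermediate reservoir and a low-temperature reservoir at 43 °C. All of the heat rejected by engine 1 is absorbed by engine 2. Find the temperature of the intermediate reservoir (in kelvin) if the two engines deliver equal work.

T_m ≈ 484.1 K

T_H = 379 °C → 379 + 273.15 = 652.15 K.
T_C = 43 °C → 43 + 273.15 = 316.15 K.
For reversible stages Q_m = Q_H·(T_m/T_H). Setting W₁ = Q_H(1 − T_m/T_H) equal to W₂ = Q_m(1 − T_C/T_m) = Q_H·(T_m − T_C)/T_H gives T_H − T_m = T_m − T_C, so T_m = (T_H + T_C)/2 = (652.15 + 316.15)/2 = 484.1 K.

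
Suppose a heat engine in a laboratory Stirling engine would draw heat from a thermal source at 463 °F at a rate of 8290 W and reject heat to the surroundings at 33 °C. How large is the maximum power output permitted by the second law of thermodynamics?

Ẇ_max ≈ 3340 W

T_H = 463 °F → (463 − 32) × 5/9 = 239.44 °C = 512.59 K.
T_C = 33 °C → 33 + 273.15 = 306.15 K.
The upper bound on efficiency is η_max = 1 − T_C/T_H = 1 − 306.15/512.59 = 0.4027.
W_max = η_max · Q_H = 0.4027 × 8290 = 3340 W.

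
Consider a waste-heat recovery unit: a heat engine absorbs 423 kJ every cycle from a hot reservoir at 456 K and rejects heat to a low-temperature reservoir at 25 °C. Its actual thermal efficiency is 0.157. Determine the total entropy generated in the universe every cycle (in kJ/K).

ΔS_univ ≈ 0.268 kJ/K

T_C = 25 °C → 25 + 273.15 = 298.15 K.
W = η·Q_H = 0.157 × 423 = 66.41 kJ, so Q_C = Q_H − W = 356.6 kJ.
Reservoir entropy changes: ΔS_H = −Q_H/T_H = −423/456.00 = -0.9276 kJ/K and ΔS_C = +Q_C/T_C = 356.6/298.15 = 1.196 kJ/K.
ΔS_univ = −Q_H/T_H + Q_C/T_C = 0.268 kJ/K (> 0, since η = 0.157 < η_Carnot = 0.346).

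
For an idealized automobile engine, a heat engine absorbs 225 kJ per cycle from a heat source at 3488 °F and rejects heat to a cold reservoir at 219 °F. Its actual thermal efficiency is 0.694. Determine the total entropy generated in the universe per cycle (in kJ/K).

ΔS_univ ≈ 0.0800 kJ/K

T_H = 3488 °F → (3488 − 32) × 5/9 = 1920.00 °C = 2193.15 K.
T_C = 219 °F → (219 − 32) × 5/9 = 103.89 °C = 377.04 K.
W = η·Q_H = 0.694 × 225 = 156.1 kJ, so Q_C = Q_H − W = 68.85 kJ.
The hot reservoir loses entropy Q_H/T_H = 225/2193.15 = 0.1026 kJ/K; the cold reservoir gains Q_C/T_C = 68.85/377.04 = 0.1826 kJ/K.
ΔS_univ = −Q_H/T_H + Q_C/T_C = 0.0800 kJ/K (> 0, since η = 0.694 < η_Carnot = 0.828).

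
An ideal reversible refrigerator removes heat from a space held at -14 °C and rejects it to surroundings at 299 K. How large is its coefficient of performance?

COP_R ≈ 6.50

T_C = -14 °C → -14 + 273.15 = 259.15 K.
For a reversible refrigerator, COP_R = T_C/(T_H − T_C) = 259.15/(299.00 − 259.15) = 6.50.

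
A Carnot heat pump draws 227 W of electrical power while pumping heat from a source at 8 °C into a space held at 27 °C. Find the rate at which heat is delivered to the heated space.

T_H = 27 °C → 27 + 273.15 = 300.15 K.
T_C = 8 °C → 8 + 273.15 = 281.15 K.
Reversible heating COP: COP_HP = T_H/(T_H − T_C) = 300.15/19.00 = 15.7974.
Q_H = COP_HP · W = 15.7974 × 227 = 3586 W.

Q̇_H ≈ 3586 W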